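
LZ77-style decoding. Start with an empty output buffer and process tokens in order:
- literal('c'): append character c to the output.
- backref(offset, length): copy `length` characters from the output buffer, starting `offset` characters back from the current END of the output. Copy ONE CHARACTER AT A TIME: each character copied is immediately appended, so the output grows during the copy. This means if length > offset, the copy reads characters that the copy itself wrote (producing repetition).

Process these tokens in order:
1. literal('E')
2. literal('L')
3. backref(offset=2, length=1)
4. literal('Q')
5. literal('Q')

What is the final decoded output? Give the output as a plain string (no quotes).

Answer: ELEQQ

Derivation:
Token 1: literal('E'). Output: "E"
Token 2: literal('L'). Output: "EL"
Token 3: backref(off=2, len=1). Copied 'E' from pos 0. Output: "ELE"
Token 4: literal('Q'). Output: "ELEQ"
Token 5: literal('Q'). Output: "ELEQQ"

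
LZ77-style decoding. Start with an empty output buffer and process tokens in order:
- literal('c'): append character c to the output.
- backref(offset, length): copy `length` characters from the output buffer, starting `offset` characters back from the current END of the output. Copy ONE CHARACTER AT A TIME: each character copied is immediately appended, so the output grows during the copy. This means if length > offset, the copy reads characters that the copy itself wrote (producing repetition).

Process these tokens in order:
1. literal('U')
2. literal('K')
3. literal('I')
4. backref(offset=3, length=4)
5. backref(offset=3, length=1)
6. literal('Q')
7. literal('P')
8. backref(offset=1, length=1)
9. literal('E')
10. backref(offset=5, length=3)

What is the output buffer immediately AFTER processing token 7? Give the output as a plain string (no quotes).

Token 1: literal('U'). Output: "U"
Token 2: literal('K'). Output: "UK"
Token 3: literal('I'). Output: "UKI"
Token 4: backref(off=3, len=4) (overlapping!). Copied 'UKIU' from pos 0. Output: "UKIUKIU"
Token 5: backref(off=3, len=1). Copied 'K' from pos 4. Output: "UKIUKIUK"
Token 6: literal('Q'). Output: "UKIUKIUKQ"
Token 7: literal('P'). Output: "UKIUKIUKQP"

Answer: UKIUKIUKQP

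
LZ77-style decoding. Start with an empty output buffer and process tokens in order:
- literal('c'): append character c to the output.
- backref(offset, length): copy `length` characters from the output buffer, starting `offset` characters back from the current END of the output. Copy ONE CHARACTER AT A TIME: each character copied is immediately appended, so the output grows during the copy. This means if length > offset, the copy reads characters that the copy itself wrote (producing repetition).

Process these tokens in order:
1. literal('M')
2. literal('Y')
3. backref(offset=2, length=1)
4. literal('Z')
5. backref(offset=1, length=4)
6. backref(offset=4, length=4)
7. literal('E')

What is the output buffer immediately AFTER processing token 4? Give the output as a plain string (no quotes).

Token 1: literal('M'). Output: "M"
Token 2: literal('Y'). Output: "MY"
Token 3: backref(off=2, len=1). Copied 'M' from pos 0. Output: "MYM"
Token 4: literal('Z'). Output: "MYMZ"

Answer: MYMZ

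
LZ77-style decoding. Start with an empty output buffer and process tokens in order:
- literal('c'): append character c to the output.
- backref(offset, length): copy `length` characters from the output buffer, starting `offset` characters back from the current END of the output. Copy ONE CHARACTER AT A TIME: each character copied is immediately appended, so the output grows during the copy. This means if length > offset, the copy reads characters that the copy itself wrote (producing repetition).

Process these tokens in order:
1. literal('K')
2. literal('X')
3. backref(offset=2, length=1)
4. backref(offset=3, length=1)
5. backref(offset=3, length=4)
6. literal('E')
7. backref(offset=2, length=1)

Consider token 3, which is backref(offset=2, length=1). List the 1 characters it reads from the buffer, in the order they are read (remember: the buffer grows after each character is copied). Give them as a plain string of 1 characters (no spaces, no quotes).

Answer: K

Derivation:
Token 1: literal('K'). Output: "K"
Token 2: literal('X'). Output: "KX"
Token 3: backref(off=2, len=1). Buffer before: "KX" (len 2)
  byte 1: read out[0]='K', append. Buffer now: "KXK"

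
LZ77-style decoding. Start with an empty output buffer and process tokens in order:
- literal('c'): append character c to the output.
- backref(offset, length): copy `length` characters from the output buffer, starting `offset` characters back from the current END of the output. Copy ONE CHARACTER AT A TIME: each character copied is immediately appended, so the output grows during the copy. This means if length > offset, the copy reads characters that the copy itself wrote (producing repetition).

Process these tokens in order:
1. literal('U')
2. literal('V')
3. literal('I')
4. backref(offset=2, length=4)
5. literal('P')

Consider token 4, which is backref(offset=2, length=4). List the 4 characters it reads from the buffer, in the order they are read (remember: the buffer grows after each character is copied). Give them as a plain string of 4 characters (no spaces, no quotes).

Token 1: literal('U'). Output: "U"
Token 2: literal('V'). Output: "UV"
Token 3: literal('I'). Output: "UVI"
Token 4: backref(off=2, len=4). Buffer before: "UVI" (len 3)
  byte 1: read out[1]='V', append. Buffer now: "UVIV"
  byte 2: read out[2]='I', append. Buffer now: "UVIVI"
  byte 3: read out[3]='V', append. Buffer now: "UVIVIV"
  byte 4: read out[4]='I', append. Buffer now: "UVIVIVI"

Answer: VIVI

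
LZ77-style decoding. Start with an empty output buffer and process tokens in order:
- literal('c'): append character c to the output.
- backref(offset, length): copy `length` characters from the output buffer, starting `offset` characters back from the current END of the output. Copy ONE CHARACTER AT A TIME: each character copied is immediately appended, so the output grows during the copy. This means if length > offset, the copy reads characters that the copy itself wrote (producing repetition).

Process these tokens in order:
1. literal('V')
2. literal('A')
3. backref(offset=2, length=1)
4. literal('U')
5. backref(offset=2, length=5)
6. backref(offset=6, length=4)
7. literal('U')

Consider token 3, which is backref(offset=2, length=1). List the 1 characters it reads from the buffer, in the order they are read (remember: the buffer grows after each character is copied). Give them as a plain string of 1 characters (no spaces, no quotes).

Answer: V

Derivation:
Token 1: literal('V'). Output: "V"
Token 2: literal('A'). Output: "VA"
Token 3: backref(off=2, len=1). Buffer before: "VA" (len 2)
  byte 1: read out[0]='V', append. Buffer now: "VAV"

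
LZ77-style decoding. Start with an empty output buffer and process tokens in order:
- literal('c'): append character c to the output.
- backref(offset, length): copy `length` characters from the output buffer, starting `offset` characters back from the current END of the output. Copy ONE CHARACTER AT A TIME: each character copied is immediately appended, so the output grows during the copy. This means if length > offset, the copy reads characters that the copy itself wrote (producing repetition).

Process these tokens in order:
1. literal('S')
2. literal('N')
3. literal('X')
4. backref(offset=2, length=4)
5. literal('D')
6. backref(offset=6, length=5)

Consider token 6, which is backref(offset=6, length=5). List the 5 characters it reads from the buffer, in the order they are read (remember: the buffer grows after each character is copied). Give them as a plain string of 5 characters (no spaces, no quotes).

Token 1: literal('S'). Output: "S"
Token 2: literal('N'). Output: "SN"
Token 3: literal('X'). Output: "SNX"
Token 4: backref(off=2, len=4) (overlapping!). Copied 'NXNX' from pos 1. Output: "SNXNXNX"
Token 5: literal('D'). Output: "SNXNXNXD"
Token 6: backref(off=6, len=5). Buffer before: "SNXNXNXD" (len 8)
  byte 1: read out[2]='X', append. Buffer now: "SNXNXNXDX"
  byte 2: read out[3]='N', append. Buffer now: "SNXNXNXDXN"
  byte 3: read out[4]='X', append. Buffer now: "SNXNXNXDXNX"
  byte 4: read out[5]='N', append. Buffer now: "SNXNXNXDXNXN"
  byte 5: read out[6]='X', append. Buffer now: "SNXNXNXDXNXNX"

Answer: XNXNX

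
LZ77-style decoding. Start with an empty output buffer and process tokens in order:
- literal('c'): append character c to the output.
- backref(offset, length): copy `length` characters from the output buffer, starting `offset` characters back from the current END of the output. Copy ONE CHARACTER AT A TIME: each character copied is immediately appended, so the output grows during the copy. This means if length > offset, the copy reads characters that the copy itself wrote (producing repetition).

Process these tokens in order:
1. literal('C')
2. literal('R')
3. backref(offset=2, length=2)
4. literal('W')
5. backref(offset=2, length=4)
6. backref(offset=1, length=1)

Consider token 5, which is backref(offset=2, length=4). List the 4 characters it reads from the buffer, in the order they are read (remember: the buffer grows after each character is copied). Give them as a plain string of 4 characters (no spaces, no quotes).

Answer: RWRW

Derivation:
Token 1: literal('C'). Output: "C"
Token 2: literal('R'). Output: "CR"
Token 3: backref(off=2, len=2). Copied 'CR' from pos 0. Output: "CRCR"
Token 4: literal('W'). Output: "CRCRW"
Token 5: backref(off=2, len=4). Buffer before: "CRCRW" (len 5)
  byte 1: read out[3]='R', append. Buffer now: "CRCRWR"
  byte 2: read out[4]='W', append. Buffer now: "CRCRWRW"
  byte 3: read out[5]='R', append. Buffer now: "CRCRWRWR"
  byte 4: read out[6]='W', append. Buffer now: "CRCRWRWRW"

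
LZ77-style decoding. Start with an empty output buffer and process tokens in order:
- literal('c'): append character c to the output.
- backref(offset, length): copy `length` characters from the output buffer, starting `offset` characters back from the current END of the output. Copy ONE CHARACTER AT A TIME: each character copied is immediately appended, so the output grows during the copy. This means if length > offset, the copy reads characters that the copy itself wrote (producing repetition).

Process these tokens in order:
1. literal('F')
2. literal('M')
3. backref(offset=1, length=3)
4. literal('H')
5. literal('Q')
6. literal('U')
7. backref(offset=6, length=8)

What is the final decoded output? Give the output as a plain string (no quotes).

Token 1: literal('F'). Output: "F"
Token 2: literal('M'). Output: "FM"
Token 3: backref(off=1, len=3) (overlapping!). Copied 'MMM' from pos 1. Output: "FMMMM"
Token 4: literal('H'). Output: "FMMMMH"
Token 5: literal('Q'). Output: "FMMMMHQ"
Token 6: literal('U'). Output: "FMMMMHQU"
Token 7: backref(off=6, len=8) (overlapping!). Copied 'MMMHQUMM' from pos 2. Output: "FMMMMHQUMMMHQUMM"

Answer: FMMMMHQUMMMHQUMM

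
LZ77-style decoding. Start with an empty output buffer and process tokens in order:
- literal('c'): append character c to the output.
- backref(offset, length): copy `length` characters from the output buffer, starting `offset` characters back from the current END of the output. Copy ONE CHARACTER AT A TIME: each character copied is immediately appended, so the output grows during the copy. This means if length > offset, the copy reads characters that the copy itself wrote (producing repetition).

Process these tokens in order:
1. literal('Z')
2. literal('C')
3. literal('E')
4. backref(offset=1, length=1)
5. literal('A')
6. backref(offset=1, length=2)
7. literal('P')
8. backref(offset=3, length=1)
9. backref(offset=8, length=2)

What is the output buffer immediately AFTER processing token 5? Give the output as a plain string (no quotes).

Token 1: literal('Z'). Output: "Z"
Token 2: literal('C'). Output: "ZC"
Token 3: literal('E'). Output: "ZCE"
Token 4: backref(off=1, len=1). Copied 'E' from pos 2. Output: "ZCEE"
Token 5: literal('A'). Output: "ZCEEA"

Answer: ZCEEA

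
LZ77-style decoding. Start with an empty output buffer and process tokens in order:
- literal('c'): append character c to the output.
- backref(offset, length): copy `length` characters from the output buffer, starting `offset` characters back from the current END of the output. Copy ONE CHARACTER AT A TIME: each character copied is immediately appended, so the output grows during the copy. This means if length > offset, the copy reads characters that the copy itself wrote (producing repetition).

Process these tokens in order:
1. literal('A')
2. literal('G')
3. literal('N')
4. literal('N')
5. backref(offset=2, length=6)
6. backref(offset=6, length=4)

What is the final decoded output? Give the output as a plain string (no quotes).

Answer: AGNNNNNNNNNNNN

Derivation:
Token 1: literal('A'). Output: "A"
Token 2: literal('G'). Output: "AG"
Token 3: literal('N'). Output: "AGN"
Token 4: literal('N'). Output: "AGNN"
Token 5: backref(off=2, len=6) (overlapping!). Copied 'NNNNNN' from pos 2. Output: "AGNNNNNNNN"
Token 6: backref(off=6, len=4). Copied 'NNNN' from pos 4. Output: "AGNNNNNNNNNNNN"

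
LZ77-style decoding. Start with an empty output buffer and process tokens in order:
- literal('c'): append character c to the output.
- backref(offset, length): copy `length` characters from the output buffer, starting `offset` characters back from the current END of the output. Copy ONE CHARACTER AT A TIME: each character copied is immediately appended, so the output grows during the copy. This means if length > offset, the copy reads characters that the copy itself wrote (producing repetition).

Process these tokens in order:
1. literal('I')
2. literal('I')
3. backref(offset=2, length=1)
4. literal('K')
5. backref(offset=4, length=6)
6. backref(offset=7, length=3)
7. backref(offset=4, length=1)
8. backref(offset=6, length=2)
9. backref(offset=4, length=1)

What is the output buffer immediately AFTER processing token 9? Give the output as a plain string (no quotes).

Token 1: literal('I'). Output: "I"
Token 2: literal('I'). Output: "II"
Token 3: backref(off=2, len=1). Copied 'I' from pos 0. Output: "III"
Token 4: literal('K'). Output: "IIIK"
Token 5: backref(off=4, len=6) (overlapping!). Copied 'IIIKII' from pos 0. Output: "IIIKIIIKII"
Token 6: backref(off=7, len=3). Copied 'KII' from pos 3. Output: "IIIKIIIKIIKII"
Token 7: backref(off=4, len=1). Copied 'I' from pos 9. Output: "IIIKIIIKIIKIII"
Token 8: backref(off=6, len=2). Copied 'II' from pos 8. Output: "IIIKIIIKIIKIIIII"
Token 9: backref(off=4, len=1). Copied 'I' from pos 12. Output: "IIIKIIIKIIKIIIIII"

Answer: IIIKIIIKIIKIIIIII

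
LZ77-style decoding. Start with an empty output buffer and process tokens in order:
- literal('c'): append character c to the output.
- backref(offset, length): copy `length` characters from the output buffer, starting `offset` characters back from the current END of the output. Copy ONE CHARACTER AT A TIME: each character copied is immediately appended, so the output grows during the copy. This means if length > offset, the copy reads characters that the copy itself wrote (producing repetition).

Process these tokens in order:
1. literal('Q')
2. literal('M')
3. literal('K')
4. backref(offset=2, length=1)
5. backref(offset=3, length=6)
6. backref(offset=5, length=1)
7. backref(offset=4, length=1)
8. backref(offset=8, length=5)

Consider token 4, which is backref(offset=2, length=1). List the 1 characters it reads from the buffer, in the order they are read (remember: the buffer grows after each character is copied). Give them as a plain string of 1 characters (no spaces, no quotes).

Answer: M

Derivation:
Token 1: literal('Q'). Output: "Q"
Token 2: literal('M'). Output: "QM"
Token 3: literal('K'). Output: "QMK"
Token 4: backref(off=2, len=1). Buffer before: "QMK" (len 3)
  byte 1: read out[1]='M', append. Buffer now: "QMKM"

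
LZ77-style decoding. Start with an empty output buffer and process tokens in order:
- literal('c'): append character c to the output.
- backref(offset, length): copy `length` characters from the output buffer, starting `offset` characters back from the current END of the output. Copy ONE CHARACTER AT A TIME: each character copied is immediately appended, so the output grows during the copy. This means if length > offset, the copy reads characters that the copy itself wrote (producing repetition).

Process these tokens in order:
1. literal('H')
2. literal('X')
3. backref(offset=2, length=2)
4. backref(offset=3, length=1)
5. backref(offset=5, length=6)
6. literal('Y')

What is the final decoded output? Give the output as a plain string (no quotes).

Answer: HXHXXHXHXXHY

Derivation:
Token 1: literal('H'). Output: "H"
Token 2: literal('X'). Output: "HX"
Token 3: backref(off=2, len=2). Copied 'HX' from pos 0. Output: "HXHX"
Token 4: backref(off=3, len=1). Copied 'X' from pos 1. Output: "HXHXX"
Token 5: backref(off=5, len=6) (overlapping!). Copied 'HXHXXH' from pos 0. Output: "HXHXXHXHXXH"
Token 6: literal('Y'). Output: "HXHXXHXHXXHY"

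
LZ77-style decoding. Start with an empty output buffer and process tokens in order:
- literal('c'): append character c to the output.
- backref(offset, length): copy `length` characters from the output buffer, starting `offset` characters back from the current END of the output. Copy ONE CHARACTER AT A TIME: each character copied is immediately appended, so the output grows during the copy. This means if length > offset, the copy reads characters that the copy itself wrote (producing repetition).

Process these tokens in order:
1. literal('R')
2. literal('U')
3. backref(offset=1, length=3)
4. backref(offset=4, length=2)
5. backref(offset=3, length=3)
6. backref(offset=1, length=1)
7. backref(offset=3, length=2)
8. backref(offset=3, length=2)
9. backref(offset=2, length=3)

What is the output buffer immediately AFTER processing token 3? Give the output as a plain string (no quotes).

Answer: RUUUU

Derivation:
Token 1: literal('R'). Output: "R"
Token 2: literal('U'). Output: "RU"
Token 3: backref(off=1, len=3) (overlapping!). Copied 'UUU' from pos 1. Output: "RUUUU"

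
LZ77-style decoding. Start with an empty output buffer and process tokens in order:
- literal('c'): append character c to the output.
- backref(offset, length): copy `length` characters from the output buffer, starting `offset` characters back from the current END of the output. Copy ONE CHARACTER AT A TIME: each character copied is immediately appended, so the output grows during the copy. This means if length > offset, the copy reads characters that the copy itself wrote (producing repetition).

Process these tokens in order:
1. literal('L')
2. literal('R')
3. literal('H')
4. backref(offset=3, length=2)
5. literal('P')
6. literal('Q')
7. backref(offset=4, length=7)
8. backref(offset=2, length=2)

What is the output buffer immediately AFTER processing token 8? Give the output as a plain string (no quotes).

Answer: LRHLRPQLRPQLRPRP

Derivation:
Token 1: literal('L'). Output: "L"
Token 2: literal('R'). Output: "LR"
Token 3: literal('H'). Output: "LRH"
Token 4: backref(off=3, len=2). Copied 'LR' from pos 0. Output: "LRHLR"
Token 5: literal('P'). Output: "LRHLRP"
Token 6: literal('Q'). Output: "LRHLRPQ"
Token 7: backref(off=4, len=7) (overlapping!). Copied 'LRPQLRP' from pos 3. Output: "LRHLRPQLRPQLRP"
Token 8: backref(off=2, len=2). Copied 'RP' from pos 12. Output: "LRHLRPQLRPQLRPRP"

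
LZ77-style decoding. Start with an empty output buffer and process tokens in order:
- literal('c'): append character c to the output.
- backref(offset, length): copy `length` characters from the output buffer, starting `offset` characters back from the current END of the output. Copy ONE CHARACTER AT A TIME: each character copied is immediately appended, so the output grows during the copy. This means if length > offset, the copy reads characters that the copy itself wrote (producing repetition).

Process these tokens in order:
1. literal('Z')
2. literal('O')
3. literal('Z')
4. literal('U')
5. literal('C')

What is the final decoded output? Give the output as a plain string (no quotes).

Token 1: literal('Z'). Output: "Z"
Token 2: literal('O'). Output: "ZO"
Token 3: literal('Z'). Output: "ZOZ"
Token 4: literal('U'). Output: "ZOZU"
Token 5: literal('C'). Output: "ZOZUC"

Answer: ZOZUC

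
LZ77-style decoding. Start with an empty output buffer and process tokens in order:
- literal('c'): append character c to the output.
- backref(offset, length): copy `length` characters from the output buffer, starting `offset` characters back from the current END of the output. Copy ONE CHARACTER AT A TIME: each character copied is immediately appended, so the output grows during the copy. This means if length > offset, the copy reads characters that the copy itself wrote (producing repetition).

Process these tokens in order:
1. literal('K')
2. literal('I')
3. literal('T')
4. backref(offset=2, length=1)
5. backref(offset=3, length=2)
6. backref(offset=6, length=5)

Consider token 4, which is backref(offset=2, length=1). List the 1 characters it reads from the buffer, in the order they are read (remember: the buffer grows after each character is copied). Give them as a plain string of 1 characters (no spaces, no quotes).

Answer: I

Derivation:
Token 1: literal('K'). Output: "K"
Token 2: literal('I'). Output: "KI"
Token 3: literal('T'). Output: "KIT"
Token 4: backref(off=2, len=1). Buffer before: "KIT" (len 3)
  byte 1: read out[1]='I', append. Buffer now: "KITI"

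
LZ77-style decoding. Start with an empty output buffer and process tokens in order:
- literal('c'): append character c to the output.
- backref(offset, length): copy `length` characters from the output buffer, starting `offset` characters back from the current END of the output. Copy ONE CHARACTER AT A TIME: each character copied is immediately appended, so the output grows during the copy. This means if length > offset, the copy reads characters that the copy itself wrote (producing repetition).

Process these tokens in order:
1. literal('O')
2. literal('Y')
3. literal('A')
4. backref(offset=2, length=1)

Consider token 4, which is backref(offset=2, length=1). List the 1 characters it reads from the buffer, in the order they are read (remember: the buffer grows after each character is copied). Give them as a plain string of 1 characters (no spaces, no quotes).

Token 1: literal('O'). Output: "O"
Token 2: literal('Y'). Output: "OY"
Token 3: literal('A'). Output: "OYA"
Token 4: backref(off=2, len=1). Buffer before: "OYA" (len 3)
  byte 1: read out[1]='Y', append. Buffer now: "OYAY"

Answer: Y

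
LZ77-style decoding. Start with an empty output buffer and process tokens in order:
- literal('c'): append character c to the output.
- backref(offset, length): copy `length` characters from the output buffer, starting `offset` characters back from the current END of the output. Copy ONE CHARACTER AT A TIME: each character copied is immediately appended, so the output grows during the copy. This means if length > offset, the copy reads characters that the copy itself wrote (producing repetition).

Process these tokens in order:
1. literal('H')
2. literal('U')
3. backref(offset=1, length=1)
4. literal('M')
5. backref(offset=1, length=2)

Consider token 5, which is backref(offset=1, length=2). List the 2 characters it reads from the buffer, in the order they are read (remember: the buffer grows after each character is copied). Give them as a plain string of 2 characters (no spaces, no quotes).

Token 1: literal('H'). Output: "H"
Token 2: literal('U'). Output: "HU"
Token 3: backref(off=1, len=1). Copied 'U' from pos 1. Output: "HUU"
Token 4: literal('M'). Output: "HUUM"
Token 5: backref(off=1, len=2). Buffer before: "HUUM" (len 4)
  byte 1: read out[3]='M', append. Buffer now: "HUUMM"
  byte 2: read out[4]='M', append. Buffer now: "HUUMMM"

Answer: MM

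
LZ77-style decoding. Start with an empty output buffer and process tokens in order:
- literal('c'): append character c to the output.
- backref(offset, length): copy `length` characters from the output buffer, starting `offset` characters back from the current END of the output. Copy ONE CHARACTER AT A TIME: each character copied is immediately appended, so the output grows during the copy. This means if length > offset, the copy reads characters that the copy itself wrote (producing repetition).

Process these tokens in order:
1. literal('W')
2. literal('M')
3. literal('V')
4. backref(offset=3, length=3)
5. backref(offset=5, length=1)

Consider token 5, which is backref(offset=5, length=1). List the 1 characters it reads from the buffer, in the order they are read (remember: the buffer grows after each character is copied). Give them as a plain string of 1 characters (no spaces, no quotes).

Token 1: literal('W'). Output: "W"
Token 2: literal('M'). Output: "WM"
Token 3: literal('V'). Output: "WMV"
Token 4: backref(off=3, len=3). Copied 'WMV' from pos 0. Output: "WMVWMV"
Token 5: backref(off=5, len=1). Buffer before: "WMVWMV" (len 6)
  byte 1: read out[1]='M', append. Buffer now: "WMVWMVM"

Answer: M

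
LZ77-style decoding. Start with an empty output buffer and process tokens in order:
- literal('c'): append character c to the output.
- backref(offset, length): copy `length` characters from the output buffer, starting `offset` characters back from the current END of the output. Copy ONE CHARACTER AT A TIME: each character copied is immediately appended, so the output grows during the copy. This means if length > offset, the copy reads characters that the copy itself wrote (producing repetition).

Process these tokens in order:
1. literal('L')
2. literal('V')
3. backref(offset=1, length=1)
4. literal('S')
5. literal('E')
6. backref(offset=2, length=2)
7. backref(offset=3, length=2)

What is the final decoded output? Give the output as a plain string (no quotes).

Answer: LVVSESEES

Derivation:
Token 1: literal('L'). Output: "L"
Token 2: literal('V'). Output: "LV"
Token 3: backref(off=1, len=1). Copied 'V' from pos 1. Output: "LVV"
Token 4: literal('S'). Output: "LVVS"
Token 5: literal('E'). Output: "LVVSE"
Token 6: backref(off=2, len=2). Copied 'SE' from pos 3. Output: "LVVSESE"
Token 7: backref(off=3, len=2). Copied 'ES' from pos 4. Output: "LVVSESEES"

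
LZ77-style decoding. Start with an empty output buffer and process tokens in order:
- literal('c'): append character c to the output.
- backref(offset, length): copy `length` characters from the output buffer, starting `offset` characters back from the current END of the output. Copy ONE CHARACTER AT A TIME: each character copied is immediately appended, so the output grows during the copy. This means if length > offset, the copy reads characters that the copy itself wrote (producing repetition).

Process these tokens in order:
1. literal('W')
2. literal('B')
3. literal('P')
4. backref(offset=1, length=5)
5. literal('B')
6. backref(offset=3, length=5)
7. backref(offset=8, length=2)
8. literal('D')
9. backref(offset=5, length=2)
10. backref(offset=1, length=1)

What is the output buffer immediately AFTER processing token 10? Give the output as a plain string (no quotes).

Token 1: literal('W'). Output: "W"
Token 2: literal('B'). Output: "WB"
Token 3: literal('P'). Output: "WBP"
Token 4: backref(off=1, len=5) (overlapping!). Copied 'PPPPP' from pos 2. Output: "WBPPPPPP"
Token 5: literal('B'). Output: "WBPPPPPPB"
Token 6: backref(off=3, len=5) (overlapping!). Copied 'PPBPP' from pos 6. Output: "WBPPPPPPBPPBPP"
Token 7: backref(off=8, len=2). Copied 'PP' from pos 6. Output: "WBPPPPPPBPPBPPPP"
Token 8: literal('D'). Output: "WBPPPPPPBPPBPPPPD"
Token 9: backref(off=5, len=2). Copied 'PP' from pos 12. Output: "WBPPPPPPBPPBPPPPDPP"
Token 10: backref(off=1, len=1). Copied 'P' from pos 18. Output: "WBPPPPPPBPPBPPPPDPPP"

Answer: WBPPPPPPBPPBPPPPDPPP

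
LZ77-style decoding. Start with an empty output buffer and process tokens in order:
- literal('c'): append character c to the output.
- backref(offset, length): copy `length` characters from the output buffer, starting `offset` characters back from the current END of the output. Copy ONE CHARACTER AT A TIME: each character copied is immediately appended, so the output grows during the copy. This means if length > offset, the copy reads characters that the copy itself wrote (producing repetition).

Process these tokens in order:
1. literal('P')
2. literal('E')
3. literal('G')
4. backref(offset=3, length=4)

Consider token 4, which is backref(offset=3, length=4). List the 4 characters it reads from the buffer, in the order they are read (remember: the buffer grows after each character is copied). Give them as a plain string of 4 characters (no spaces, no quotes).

Answer: PEGP

Derivation:
Token 1: literal('P'). Output: "P"
Token 2: literal('E'). Output: "PE"
Token 3: literal('G'). Output: "PEG"
Token 4: backref(off=3, len=4). Buffer before: "PEG" (len 3)
  byte 1: read out[0]='P', append. Buffer now: "PEGP"
  byte 2: read out[1]='E', append. Buffer now: "PEGPE"
  byte 3: read out[2]='G', append. Buffer now: "PEGPEG"
  byte 4: read out[3]='P', append. Buffer now: "PEGPEGP"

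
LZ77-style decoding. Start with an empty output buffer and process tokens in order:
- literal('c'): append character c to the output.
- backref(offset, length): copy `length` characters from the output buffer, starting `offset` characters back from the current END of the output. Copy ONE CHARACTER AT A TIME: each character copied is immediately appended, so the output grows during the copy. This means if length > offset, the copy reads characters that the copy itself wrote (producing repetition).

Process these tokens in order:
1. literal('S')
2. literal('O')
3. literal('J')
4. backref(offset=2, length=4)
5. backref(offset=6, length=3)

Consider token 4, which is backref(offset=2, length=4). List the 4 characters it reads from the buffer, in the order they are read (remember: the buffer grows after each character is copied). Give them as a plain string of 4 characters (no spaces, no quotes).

Answer: OJOJ

Derivation:
Token 1: literal('S'). Output: "S"
Token 2: literal('O'). Output: "SO"
Token 3: literal('J'). Output: "SOJ"
Token 4: backref(off=2, len=4). Buffer before: "SOJ" (len 3)
  byte 1: read out[1]='O', append. Buffer now: "SOJO"
  byte 2: read out[2]='J', append. Buffer now: "SOJOJ"
  byte 3: read out[3]='O', append. Buffer now: "SOJOJO"
  byte 4: read out[4]='J', append. Buffer now: "SOJOJOJ"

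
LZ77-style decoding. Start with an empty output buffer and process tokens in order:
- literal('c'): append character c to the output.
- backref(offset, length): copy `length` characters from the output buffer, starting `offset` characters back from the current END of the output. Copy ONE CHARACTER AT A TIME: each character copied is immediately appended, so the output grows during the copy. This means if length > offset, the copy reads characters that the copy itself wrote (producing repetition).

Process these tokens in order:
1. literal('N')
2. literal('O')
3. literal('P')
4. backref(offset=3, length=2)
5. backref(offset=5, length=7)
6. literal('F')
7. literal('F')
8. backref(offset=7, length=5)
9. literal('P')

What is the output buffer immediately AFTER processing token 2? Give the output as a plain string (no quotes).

Answer: NO

Derivation:
Token 1: literal('N'). Output: "N"
Token 2: literal('O'). Output: "NO"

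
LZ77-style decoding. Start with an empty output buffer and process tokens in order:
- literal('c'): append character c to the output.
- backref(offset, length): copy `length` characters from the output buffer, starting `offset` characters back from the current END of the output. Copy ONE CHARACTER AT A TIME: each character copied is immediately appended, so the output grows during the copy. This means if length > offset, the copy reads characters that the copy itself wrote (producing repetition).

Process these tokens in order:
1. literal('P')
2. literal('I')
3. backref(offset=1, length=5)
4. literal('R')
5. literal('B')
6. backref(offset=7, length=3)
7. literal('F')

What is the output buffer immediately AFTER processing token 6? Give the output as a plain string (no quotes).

Answer: PIIIIIIRBIII

Derivation:
Token 1: literal('P'). Output: "P"
Token 2: literal('I'). Output: "PI"
Token 3: backref(off=1, len=5) (overlapping!). Copied 'IIIII' from pos 1. Output: "PIIIIII"
Token 4: literal('R'). Output: "PIIIIIIR"
Token 5: literal('B'). Output: "PIIIIIIRB"
Token 6: backref(off=7, len=3). Copied 'III' from pos 2. Output: "PIIIIIIRBIII"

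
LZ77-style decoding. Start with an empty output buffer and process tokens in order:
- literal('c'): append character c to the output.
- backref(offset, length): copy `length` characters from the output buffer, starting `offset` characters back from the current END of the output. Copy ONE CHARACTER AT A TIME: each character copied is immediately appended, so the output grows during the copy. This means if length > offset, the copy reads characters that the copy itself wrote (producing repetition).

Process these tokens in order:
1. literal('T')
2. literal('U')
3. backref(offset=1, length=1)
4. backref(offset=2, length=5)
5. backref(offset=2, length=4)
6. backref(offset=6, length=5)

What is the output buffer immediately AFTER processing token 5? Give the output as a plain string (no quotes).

Token 1: literal('T'). Output: "T"
Token 2: literal('U'). Output: "TU"
Token 3: backref(off=1, len=1). Copied 'U' from pos 1. Output: "TUU"
Token 4: backref(off=2, len=5) (overlapping!). Copied 'UUUUU' from pos 1. Output: "TUUUUUUU"
Token 5: backref(off=2, len=4) (overlapping!). Copied 'UUUU' from pos 6. Output: "TUUUUUUUUUUU"

Answer: TUUUUUUUUUUU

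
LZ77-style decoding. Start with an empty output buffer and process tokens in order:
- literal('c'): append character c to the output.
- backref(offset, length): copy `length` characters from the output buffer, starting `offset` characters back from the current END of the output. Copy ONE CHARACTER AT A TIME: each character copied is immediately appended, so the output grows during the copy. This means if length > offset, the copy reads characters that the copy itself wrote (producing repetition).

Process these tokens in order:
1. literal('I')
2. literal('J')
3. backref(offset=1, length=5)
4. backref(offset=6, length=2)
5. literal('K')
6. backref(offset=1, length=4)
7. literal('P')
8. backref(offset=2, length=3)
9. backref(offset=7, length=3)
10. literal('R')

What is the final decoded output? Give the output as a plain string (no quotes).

Token 1: literal('I'). Output: "I"
Token 2: literal('J'). Output: "IJ"
Token 3: backref(off=1, len=5) (overlapping!). Copied 'JJJJJ' from pos 1. Output: "IJJJJJJ"
Token 4: backref(off=6, len=2). Copied 'JJ' from pos 1. Output: "IJJJJJJJJ"
Token 5: literal('K'). Output: "IJJJJJJJJK"
Token 6: backref(off=1, len=4) (overlapping!). Copied 'KKKK' from pos 9. Output: "IJJJJJJJJKKKKK"
Token 7: literal('P'). Output: "IJJJJJJJJKKKKKP"
Token 8: backref(off=2, len=3) (overlapping!). Copied 'KPK' from pos 13. Output: "IJJJJJJJJKKKKKPKPK"
Token 9: backref(off=7, len=3). Copied 'KKK' from pos 11. Output: "IJJJJJJJJKKKKKPKPKKKK"
Token 10: literal('R'). Output: "IJJJJJJJJKKKKKPKPKKKKR"

Answer: IJJJJJJJJKKKKKPKPKKKKR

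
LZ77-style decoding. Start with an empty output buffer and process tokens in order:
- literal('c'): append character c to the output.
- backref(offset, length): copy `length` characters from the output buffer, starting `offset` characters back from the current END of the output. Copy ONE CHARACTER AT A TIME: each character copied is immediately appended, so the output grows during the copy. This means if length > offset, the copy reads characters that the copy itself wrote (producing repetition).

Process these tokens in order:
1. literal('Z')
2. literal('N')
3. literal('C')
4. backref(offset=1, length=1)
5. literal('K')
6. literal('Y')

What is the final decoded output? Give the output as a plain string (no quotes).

Token 1: literal('Z'). Output: "Z"
Token 2: literal('N'). Output: "ZN"
Token 3: literal('C'). Output: "ZNC"
Token 4: backref(off=1, len=1). Copied 'C' from pos 2. Output: "ZNCC"
Token 5: literal('K'). Output: "ZNCCK"
Token 6: literal('Y'). Output: "ZNCCKY"

Answer: ZNCCKY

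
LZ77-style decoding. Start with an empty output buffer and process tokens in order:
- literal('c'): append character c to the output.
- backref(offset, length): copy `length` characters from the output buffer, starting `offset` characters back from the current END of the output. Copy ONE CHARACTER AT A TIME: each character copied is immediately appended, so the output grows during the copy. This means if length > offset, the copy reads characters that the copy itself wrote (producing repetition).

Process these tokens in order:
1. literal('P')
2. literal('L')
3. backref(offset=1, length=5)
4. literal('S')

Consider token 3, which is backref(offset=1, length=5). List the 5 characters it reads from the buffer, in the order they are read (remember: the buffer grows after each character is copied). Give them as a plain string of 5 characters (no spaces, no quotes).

Token 1: literal('P'). Output: "P"
Token 2: literal('L'). Output: "PL"
Token 3: backref(off=1, len=5). Buffer before: "PL" (len 2)
  byte 1: read out[1]='L', append. Buffer now: "PLL"
  byte 2: read out[2]='L', append. Buffer now: "PLLL"
  byte 3: read out[3]='L', append. Buffer now: "PLLLL"
  byte 4: read out[4]='L', append. Buffer now: "PLLLLL"
  byte 5: read out[5]='L', append. Buffer now: "PLLLLLL"

Answer: LLLLL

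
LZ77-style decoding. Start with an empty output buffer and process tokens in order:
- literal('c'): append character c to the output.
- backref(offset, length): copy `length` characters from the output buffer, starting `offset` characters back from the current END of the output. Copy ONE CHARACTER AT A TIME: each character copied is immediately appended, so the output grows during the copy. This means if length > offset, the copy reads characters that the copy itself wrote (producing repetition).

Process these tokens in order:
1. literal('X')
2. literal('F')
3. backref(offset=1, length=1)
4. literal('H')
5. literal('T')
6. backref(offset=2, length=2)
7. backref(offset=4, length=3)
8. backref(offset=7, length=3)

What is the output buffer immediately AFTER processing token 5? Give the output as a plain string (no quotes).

Answer: XFFHT

Derivation:
Token 1: literal('X'). Output: "X"
Token 2: literal('F'). Output: "XF"
Token 3: backref(off=1, len=1). Copied 'F' from pos 1. Output: "XFF"
Token 4: literal('H'). Output: "XFFH"
Token 5: literal('T'). Output: "XFFHT"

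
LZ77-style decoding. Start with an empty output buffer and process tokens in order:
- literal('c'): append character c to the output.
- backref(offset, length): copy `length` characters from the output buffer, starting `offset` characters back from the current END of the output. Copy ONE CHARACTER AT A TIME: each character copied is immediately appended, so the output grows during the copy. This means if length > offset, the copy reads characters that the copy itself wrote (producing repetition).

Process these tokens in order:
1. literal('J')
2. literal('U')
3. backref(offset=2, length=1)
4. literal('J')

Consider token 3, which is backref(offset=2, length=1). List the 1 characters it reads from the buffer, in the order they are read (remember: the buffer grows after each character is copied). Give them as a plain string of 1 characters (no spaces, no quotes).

Token 1: literal('J'). Output: "J"
Token 2: literal('U'). Output: "JU"
Token 3: backref(off=2, len=1). Buffer before: "JU" (len 2)
  byte 1: read out[0]='J', append. Buffer now: "JUJ"

Answer: J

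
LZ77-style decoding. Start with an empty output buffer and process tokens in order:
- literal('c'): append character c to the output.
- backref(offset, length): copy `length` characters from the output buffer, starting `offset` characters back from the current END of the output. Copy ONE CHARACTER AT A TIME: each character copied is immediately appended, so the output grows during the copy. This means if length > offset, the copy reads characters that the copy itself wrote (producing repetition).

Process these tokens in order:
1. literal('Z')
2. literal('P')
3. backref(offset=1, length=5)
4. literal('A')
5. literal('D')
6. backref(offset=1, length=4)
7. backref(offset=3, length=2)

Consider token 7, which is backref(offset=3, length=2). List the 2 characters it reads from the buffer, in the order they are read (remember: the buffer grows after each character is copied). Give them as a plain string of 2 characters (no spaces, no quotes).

Answer: DD

Derivation:
Token 1: literal('Z'). Output: "Z"
Token 2: literal('P'). Output: "ZP"
Token 3: backref(off=1, len=5) (overlapping!). Copied 'PPPPP' from pos 1. Output: "ZPPPPPP"
Token 4: literal('A'). Output: "ZPPPPPPA"
Token 5: literal('D'). Output: "ZPPPPPPAD"
Token 6: backref(off=1, len=4) (overlapping!). Copied 'DDDD' from pos 8. Output: "ZPPPPPPADDDDD"
Token 7: backref(off=3, len=2). Buffer before: "ZPPPPPPADDDDD" (len 13)
  byte 1: read out[10]='D', append. Buffer now: "ZPPPPPPADDDDDD"
  byte 2: read out[11]='D', append. Buffer now: "ZPPPPPPADDDDDDD"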